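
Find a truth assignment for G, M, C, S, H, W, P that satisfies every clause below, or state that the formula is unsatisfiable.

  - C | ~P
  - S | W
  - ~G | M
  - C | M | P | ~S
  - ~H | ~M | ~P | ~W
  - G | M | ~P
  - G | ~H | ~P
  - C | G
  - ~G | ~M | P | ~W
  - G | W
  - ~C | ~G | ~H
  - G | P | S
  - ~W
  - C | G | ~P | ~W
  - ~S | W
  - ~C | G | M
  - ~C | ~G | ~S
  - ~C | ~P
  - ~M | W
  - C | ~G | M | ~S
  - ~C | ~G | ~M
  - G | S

No satisfying assignment exists.

Case W = True:
  Clause (~W) is falsified — contradiction.
Case W = False:
  (S | W) forces S = True.
  Clause (~S | W) is falsified — contradiction.
Both cases fail, so the formula is unsatisfiable.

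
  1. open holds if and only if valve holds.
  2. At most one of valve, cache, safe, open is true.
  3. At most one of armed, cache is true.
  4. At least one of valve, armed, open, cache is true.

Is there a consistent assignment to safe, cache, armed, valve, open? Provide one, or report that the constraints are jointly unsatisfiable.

safe: False, cache: False, armed: True, valve: False, open: False

  (1) open=F, valve=F — same ✓
  (2) {valve, cache, safe, open}: 0 true — at most one ✓
  (3) {armed, cache}: 1 true — at most one ✓
  (4) {valve, armed, open, cache}: 1 true — at least one ✓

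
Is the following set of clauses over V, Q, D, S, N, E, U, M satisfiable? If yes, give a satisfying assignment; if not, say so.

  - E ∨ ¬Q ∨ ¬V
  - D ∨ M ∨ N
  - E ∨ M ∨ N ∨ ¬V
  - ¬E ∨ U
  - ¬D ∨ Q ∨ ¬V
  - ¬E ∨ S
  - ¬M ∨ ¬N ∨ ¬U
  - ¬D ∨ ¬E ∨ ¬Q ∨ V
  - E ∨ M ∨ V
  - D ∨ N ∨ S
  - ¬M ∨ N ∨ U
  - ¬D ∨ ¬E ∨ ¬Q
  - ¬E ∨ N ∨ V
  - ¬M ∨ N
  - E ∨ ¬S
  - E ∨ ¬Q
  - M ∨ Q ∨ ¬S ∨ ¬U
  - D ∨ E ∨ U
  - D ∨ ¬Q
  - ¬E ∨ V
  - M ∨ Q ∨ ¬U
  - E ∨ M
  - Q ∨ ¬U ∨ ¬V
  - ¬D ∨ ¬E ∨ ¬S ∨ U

V = False, Q = False, D = True, S = False, N = True, E = False, U = False, M = True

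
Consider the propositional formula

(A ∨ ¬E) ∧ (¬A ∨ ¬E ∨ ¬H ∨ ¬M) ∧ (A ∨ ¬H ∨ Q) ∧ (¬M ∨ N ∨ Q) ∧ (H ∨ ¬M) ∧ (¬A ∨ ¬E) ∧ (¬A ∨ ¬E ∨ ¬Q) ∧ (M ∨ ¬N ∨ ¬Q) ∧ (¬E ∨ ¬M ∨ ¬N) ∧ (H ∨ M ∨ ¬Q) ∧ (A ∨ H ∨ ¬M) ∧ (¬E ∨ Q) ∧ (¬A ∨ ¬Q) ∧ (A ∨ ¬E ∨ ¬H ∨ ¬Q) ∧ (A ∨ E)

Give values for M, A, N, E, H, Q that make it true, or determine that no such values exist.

M: False; A: True; N: True; E: False; H: True; Q: False

Set M = False.
Try A = False:
  (A ∨ ¬E) forces E = False.
  clause (A ∨ E) is falsified — backtrack.
So A = True.
  then (¬A ∨ ¬E) forces E = False.
  then (¬A ∨ ¬Q) forces Q = False.
Set N = True.
Set H = True.
All clauses satisfied.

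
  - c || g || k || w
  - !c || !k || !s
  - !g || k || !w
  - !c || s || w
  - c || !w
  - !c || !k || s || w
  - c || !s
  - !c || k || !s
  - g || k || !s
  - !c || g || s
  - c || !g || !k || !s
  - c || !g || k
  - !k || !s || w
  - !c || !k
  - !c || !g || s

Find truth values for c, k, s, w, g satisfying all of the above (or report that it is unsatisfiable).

c = False, k = True, s = False, w = False, g = True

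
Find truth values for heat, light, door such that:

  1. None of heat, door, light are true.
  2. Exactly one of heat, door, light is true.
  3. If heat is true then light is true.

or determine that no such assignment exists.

Case light = True:
  Constraint (1) is violated (light=T) — contradiction.
Case light = False:
  (1) forces heat = False.
  (1) forces door = False.
  Constraint (2) is violated (heat=F, door=F, light=F) — contradiction.
Both cases fail — unsatisfiable.

No satisfying assignment exists.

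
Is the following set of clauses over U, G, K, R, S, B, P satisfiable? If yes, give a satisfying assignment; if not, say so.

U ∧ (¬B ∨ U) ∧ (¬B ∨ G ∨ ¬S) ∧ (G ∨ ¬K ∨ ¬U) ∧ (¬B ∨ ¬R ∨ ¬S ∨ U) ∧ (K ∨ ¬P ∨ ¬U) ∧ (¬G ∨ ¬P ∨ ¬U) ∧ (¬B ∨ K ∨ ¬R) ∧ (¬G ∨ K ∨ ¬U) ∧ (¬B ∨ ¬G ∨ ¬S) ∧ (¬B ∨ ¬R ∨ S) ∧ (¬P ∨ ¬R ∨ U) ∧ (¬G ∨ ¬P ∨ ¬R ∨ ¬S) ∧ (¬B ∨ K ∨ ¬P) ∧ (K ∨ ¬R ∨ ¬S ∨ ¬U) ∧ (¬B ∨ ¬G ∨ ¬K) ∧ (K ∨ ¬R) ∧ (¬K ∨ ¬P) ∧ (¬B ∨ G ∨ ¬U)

U = True, G = True, K = True, R = True, S = True, B = False, P = False

Unit clause (U) forces U = True.
Set G = True.
  then (¬G ∨ ¬P ∨ ¬U) forces P = False.
  then (¬G ∨ K ∨ ¬U) forces K = True.
  then (¬B ∨ ¬G ∨ ¬K) forces B = False.
Set R = True.
Set S = True.
All clauses satisfied.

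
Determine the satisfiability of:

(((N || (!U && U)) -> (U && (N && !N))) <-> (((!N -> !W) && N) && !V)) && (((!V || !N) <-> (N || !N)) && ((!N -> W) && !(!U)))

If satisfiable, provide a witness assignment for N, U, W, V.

Case N = True: the formula simplifies to V && (!V && !(!U)).
  V = True: the conjunct !V is False.
  V = False: the conjunct V is False.
Case N = False: the formula simplifies to (!U && U) && (W && !(!U)).
  U = True: the conjunct !U is False.
  U = False: the conjunct U is False.
Both cases fail — unsatisfiable.

Unsatisfiable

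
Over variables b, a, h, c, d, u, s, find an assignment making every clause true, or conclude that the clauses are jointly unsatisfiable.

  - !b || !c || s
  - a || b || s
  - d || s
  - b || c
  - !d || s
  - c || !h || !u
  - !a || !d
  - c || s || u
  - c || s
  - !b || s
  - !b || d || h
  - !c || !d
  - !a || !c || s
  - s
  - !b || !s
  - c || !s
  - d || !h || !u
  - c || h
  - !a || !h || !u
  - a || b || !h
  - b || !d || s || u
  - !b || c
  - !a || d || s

Unit clause (s) forces s = True.
In (!b || !s) only !b is left, so b = False.
In (c || !s) only c is left, so c = True.
In (!c || !d) only !d is left, so d = False.
Set a = True.
Set h = False.
Set u = False.
All clauses satisfied.

b = False, a = True, h = False, c = True, d = False, u = False, s = True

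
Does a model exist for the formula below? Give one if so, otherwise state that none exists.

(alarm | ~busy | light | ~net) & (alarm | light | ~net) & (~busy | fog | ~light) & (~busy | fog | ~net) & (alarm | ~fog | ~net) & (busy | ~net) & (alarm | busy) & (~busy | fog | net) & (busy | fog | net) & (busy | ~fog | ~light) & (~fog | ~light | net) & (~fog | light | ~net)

fog: True; alarm: True; light: False; busy: False; net: False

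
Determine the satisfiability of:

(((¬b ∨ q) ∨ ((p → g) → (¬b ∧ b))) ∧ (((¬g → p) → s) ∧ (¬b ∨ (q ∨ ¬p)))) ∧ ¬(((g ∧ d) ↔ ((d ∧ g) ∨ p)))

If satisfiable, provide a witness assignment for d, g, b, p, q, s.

d = True; g = False; b = True; p = True; q = True; s = True

  ((¬b ∨ q) ∨ ((p → g) → (¬b ∧ b))) ∧ (((¬g → p) → s) ∧ (¬b ∨ (q ∨ ¬p))) = True
    (¬b ∨ q) ∨ ((p → g) → (¬b ∧ b)) = True
      ¬b ∨ q = True
        ¬b = False
      (p → g) → (¬b ∧ b) = True
        p → g = False
        ¬b ∧ b = False
          ¬b = False
    ((¬g → p) → s) ∧ (¬b ∨ (q ∨ ¬p)) = True
      (¬g → p) → s = True
        ¬g → p = True
          ¬g = True
      ¬b ∨ (q ∨ ¬p) = True
        ¬b = False
        q ∨ ¬p = True
          ¬p = False
  ¬(((g ∧ d) ↔ ((d ∧ g) ∨ p))) = True
    (g ∧ d) ↔ ((d ∧ g) ∨ p) = False
      g ∧ d = False
      (d ∧ g) ∨ p = True
        d ∧ g = False
Both conjuncts True, so the formula holds.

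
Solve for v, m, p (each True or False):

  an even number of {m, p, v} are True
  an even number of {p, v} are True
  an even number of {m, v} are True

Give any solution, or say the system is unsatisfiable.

v = False, m = False, p = False

{m, p, v}: 0 true → even ✓
{p, v}: 0 true → even ✓
{m, v}: 0 true → even ✓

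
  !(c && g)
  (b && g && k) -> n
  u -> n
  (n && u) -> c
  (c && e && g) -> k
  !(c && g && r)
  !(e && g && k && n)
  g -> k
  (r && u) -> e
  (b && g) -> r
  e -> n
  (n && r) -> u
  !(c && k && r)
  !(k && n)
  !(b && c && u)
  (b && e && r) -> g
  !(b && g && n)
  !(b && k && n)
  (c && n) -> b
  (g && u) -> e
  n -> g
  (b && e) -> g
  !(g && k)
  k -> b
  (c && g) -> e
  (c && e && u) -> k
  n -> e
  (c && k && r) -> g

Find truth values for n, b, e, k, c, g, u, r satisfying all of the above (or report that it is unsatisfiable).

Try n = True:
  (g || !n) forces g = True.
  (!g || !k) forces k = False.
  clause (!g || k) is falsified — backtrack.
So n = False.
  then (!e || n) forces e = False.
  then (n || !u) forces u = False.
Set b = False.
  then (b || !k) forces k = False.
  then (!g || k) forces g = False.
Set c = False.
Set r = True.
All clauses satisfied.

n = False; b = False; e = False; k = False; c = False; g = False; u = False; r = True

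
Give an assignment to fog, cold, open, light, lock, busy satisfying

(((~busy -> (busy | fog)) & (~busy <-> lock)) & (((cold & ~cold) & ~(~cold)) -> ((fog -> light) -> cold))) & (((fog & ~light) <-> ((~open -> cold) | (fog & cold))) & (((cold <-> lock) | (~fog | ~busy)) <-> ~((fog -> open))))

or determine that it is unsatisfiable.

fog=T; cold=T; open=F; light=F; lock=T; busy=F

  ((~busy -> (busy | fog)) & (~busy <-> lock)) & (((cold & ~cold) & ~(~cold)) -> ((fog -> light) -> cold)) = True
    (~busy -> (busy | fog)) & (~busy <-> lock) = True
      ~busy -> (busy | fog) = True
        ~busy = True
        busy | fog = True
      ~busy <-> lock = True
        ~busy = True
    ((cold & ~cold) & ~(~cold)) -> ((fog -> light) -> cold) = True
      (cold & ~cold) & ~(~cold) = False
        cold & ~cold = False
          ~cold = False
        ~(~cold) = True
          ~cold = False
      (fog -> light) -> cold = True
        fog -> light = False
  ((fog & ~light) <-> ((~open -> cold) | (fog & cold))) & (((cold <-> lock) | (~fog | ~busy)) <-> ~((fog -> open))) = True
    (fog & ~light) <-> ((~open -> cold) | (fog & cold)) = True
      fog & ~light = True
        ~light = True
      (~open -> cold) | (fog & cold) = True
        ~open -> cold = True
          ~open = True
        fog & cold = True
    ((cold <-> lock) | (~fog | ~busy)) <-> ~((fog -> open)) = True
      (cold <-> lock) | (~fog | ~busy) = True
        cold <-> lock = True
        ~fog | ~busy = True
          ~fog = False
          ~busy = True
      ~((fog -> open)) = True
        fog -> open = False
Both conjuncts True, so the formula holds.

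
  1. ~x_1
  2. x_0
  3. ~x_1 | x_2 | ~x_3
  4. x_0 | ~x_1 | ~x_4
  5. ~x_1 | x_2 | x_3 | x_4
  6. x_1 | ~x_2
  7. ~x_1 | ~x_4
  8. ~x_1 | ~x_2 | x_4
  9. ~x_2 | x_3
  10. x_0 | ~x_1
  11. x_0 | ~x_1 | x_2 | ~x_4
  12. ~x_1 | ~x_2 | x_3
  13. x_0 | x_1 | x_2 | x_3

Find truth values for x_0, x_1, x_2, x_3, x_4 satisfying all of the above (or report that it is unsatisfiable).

Unit clause (~x_1) forces x_1 = False.
Unit clause (x_0) forces x_0 = True.
In (x_1 | ~x_2) only ~x_2 is left, so x_2 = False.
Set x_3 = False.
Set x_4 = True.
All clauses satisfied.

x_0 = True, x_1 = False, x_2 = False, x_3 = False, x_4 = True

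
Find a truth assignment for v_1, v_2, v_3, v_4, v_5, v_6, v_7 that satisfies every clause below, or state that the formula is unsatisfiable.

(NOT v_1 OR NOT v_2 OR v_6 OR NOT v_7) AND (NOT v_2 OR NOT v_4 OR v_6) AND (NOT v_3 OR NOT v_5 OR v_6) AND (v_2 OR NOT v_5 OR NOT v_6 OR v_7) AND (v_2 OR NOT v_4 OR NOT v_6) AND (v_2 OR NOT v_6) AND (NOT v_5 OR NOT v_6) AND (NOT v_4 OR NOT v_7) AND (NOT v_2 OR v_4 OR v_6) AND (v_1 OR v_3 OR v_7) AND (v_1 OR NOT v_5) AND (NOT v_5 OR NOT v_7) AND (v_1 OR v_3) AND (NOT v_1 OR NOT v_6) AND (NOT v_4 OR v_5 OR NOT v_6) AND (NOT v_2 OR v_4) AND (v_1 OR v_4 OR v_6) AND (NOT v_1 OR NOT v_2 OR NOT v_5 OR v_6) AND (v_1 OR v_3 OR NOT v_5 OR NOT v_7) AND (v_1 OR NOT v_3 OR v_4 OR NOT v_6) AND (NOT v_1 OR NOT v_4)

Set v_1 = True.
  then (NOT v_1 OR NOT v_6) forces v_6 = False.
  then (NOT v_1 OR NOT v_4) forces v_4 = False.
  then (NOT v_2 OR v_4 OR v_6) forces v_2 = False.
Set v_3 = True.
  then (NOT v_3 OR NOT v_5 OR v_6) forces v_5 = False.
Set v_7 = False.
All clauses satisfied.

v_1 = True, v_2 = False, v_3 = True, v_4 = False, v_5 = False, v_6 = False, v_7 = False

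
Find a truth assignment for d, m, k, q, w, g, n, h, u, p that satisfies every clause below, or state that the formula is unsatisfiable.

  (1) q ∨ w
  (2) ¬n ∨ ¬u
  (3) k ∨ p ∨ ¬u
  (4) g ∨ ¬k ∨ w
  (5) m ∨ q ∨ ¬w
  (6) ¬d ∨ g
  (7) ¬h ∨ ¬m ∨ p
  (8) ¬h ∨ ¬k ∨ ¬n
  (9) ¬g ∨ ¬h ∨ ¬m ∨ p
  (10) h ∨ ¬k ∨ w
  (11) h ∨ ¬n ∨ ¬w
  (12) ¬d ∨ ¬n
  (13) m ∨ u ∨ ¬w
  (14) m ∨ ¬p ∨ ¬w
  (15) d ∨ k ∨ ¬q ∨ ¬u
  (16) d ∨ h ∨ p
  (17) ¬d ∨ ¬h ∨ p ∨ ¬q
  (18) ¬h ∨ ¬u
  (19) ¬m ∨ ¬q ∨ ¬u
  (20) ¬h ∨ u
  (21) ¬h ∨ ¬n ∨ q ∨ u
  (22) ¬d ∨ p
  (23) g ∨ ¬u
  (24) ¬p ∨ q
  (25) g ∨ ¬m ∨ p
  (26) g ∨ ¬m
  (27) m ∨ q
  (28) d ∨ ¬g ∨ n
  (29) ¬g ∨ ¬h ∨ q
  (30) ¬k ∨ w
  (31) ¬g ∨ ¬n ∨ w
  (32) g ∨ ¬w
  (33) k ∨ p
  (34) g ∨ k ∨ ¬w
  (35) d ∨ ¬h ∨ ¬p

d = True, m = True, k = False, q = True, w = False, g = True, n = False, h = False, u = False, p = True

Set d = True.
  then (¬d ∨ g) forces g = True.
  then (¬d ∨ ¬n) forces n = False.
  then (¬d ∨ p) forces p = True.
  then (¬p ∨ q) forces q = True.
Set m = True.
  then (¬m ∨ ¬q ∨ ¬u) forces u = False.
  then (¬h ∨ u) forces h = False.
Set k = False.
Set w = False.
All clauses satisfied.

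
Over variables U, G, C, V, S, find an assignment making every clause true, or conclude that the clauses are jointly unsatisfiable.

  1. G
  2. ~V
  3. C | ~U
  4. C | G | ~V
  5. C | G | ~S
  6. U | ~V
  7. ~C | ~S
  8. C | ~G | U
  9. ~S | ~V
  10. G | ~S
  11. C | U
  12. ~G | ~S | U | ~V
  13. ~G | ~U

U: False, G: True, C: True, V: False, S: False

Unit clause (G) forces G = True.
Unit clause (~V) forces V = False.
In (~G | ~U) only ~U is left, so U = False.
In (C | ~G | U) only C is left, so C = True.
In (~C | ~S) only ~S is left, so S = False.
All clauses satisfied.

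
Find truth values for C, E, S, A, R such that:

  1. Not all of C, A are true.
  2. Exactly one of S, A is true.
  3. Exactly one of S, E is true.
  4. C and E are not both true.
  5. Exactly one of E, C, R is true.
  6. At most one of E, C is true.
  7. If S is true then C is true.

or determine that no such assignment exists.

C = True, E = False, S = True, A = False, R = False

  (1) {C, A}: 1/2 true — not all ✓
  (2) {S, A}: 1 true — exactly one ✓
  (3) {S, E}: 1 true — exactly one ✓
  (4) C=T, E=F — not both ✓
  (5) {E, C, R}: 1 true — exactly one ✓
  (6) {E, C}: 1 true — at most one ✓
  (7) S=T ⇒ C: T ✓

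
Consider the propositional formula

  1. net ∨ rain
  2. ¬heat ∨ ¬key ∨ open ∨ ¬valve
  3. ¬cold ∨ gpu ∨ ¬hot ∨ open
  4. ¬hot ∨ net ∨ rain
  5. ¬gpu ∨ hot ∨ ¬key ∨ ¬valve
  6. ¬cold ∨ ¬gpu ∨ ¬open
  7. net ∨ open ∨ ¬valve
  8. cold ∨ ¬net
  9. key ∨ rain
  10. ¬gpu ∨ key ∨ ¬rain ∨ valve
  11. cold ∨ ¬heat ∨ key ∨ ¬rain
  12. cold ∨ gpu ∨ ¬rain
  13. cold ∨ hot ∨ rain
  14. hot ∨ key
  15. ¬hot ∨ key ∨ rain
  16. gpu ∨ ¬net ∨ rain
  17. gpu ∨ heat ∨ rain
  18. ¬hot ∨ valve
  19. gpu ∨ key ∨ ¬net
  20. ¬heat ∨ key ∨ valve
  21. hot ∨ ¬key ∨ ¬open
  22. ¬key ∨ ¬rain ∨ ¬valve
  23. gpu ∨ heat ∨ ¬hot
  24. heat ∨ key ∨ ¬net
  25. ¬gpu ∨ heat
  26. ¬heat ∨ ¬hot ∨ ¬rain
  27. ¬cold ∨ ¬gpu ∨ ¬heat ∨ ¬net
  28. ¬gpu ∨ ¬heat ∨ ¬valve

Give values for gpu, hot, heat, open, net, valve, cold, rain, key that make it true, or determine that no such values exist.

gpu = True, hot = False, heat = True, open = False, net = False, valve = False, cold = True, rain = True, key = True

Set gpu = True.
  then (¬gpu ∨ heat) forces heat = True.
  then (¬gpu ∨ ¬heat ∨ ¬valve) forces valve = False.
  then (¬hot ∨ valve) forces hot = False.
  then (¬heat ∨ key ∨ valve) forces key = True.
  then (hot ∨ ¬key ∨ ¬open) forces open = False.
Try net = True:
  (cold ∨ ¬net) forces cold = True.
  clause (¬cold ∨ ¬gpu ∨ ¬heat ∨ ¬net) is falsified — backtrack.
So net = False.
  then (net ∨ rain) forces rain = True.
Set cold = True.
All clauses satisfied.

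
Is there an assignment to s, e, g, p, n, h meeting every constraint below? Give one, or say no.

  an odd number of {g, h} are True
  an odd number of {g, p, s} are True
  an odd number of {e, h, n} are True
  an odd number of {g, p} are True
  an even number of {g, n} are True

s=F; e=F; g=F; p=T; n=F; h=T

{g, h}: 1 true → odd ✓
{g, p, s}: 1 true → odd ✓
{e, h, n}: 1 true → odd ✓
{g, p}: 1 true → odd ✓
{g, n}: 0 true → even ✓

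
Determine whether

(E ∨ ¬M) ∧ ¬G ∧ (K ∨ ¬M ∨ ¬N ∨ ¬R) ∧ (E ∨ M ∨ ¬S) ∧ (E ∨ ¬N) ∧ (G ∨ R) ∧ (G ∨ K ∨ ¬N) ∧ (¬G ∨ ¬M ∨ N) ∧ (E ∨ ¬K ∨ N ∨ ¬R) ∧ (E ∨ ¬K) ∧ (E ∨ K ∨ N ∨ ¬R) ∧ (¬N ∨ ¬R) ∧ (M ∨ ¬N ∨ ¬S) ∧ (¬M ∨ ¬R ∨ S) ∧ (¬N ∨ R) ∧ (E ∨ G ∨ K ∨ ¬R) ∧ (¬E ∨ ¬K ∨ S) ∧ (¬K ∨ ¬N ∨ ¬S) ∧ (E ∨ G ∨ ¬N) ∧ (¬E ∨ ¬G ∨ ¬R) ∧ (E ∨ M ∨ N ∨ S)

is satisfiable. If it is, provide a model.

S: False, N: False, E: True, R: True, G: False, K: False, M: False

Unit clause (¬G) forces G = False.
In (G ∨ R) only R is left, so R = True.
In (¬N ∨ ¬R) only ¬N is left, so N = False.
Set S = False.
  then (¬M ∨ ¬R ∨ S) forces M = False.
  then (E ∨ M ∨ N ∨ S) forces E = True.
  then (¬E ∨ ¬K ∨ S) forces K = False.
All clauses satisfied.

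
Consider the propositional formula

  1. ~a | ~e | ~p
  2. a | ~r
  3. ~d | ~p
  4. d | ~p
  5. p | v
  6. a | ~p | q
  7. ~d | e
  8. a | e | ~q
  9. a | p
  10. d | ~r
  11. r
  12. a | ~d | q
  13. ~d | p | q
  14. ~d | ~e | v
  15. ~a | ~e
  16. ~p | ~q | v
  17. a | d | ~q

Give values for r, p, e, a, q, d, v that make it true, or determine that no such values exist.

Case r = True:
  (a | ~r) forces a = True.
  (d | ~r) forces d = True.
  (~d | ~p) forces p = False.
  (p | v) forces v = True.
  (~d | e) forces e = True.
  Clause (~a | ~e) is falsified — contradiction.
Case r = False:
  Clause (r) is falsified — contradiction.
Both cases fail, so the formula is unsatisfiable.

No satisfying assignment exists.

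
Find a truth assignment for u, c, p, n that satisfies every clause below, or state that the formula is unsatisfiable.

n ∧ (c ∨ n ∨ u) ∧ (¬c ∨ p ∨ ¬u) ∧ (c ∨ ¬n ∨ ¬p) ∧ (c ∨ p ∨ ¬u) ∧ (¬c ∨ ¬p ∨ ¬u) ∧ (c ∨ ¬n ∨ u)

u = False, c = True, p = False, n = True

Unit clause (n) forces n = True.
Set u = False.
  then (c ∨ ¬n ∨ u) forces c = True.
Set p = False.
Check each clause:
  (n): n holds.
  (c ∨ n ∨ u): c holds.
  (¬c ∨ p ∨ ¬u): ¬u holds.
  (c ∨ ¬n ∨ ¬p): c holds.
  (c ∨ p ∨ ¬u): c holds.
  (¬c ∨ ¬p ∨ ¬u): ¬p holds.
  (c ∨ ¬n ∨ u): c holds.
All clauses satisfied.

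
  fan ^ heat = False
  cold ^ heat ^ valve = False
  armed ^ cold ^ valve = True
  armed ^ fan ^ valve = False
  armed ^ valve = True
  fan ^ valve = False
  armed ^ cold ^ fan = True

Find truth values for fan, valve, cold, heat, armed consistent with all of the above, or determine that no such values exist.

fan = True, valve = True, cold = False, heat = True, armed = False

fan ^ heat = T ^ T = False ✓
cold ^ heat ^ valve = F ^ T ^ T = False ✓
armed ^ cold ^ valve = F ^ F ^ T = True ✓
armed ^ fan ^ valve = F ^ T ^ T = False ✓
armed ^ valve = F ^ T = True ✓
fan ^ valve = T ^ T = False ✓
armed ^ cold ^ fan = F ^ F ^ T = True ✓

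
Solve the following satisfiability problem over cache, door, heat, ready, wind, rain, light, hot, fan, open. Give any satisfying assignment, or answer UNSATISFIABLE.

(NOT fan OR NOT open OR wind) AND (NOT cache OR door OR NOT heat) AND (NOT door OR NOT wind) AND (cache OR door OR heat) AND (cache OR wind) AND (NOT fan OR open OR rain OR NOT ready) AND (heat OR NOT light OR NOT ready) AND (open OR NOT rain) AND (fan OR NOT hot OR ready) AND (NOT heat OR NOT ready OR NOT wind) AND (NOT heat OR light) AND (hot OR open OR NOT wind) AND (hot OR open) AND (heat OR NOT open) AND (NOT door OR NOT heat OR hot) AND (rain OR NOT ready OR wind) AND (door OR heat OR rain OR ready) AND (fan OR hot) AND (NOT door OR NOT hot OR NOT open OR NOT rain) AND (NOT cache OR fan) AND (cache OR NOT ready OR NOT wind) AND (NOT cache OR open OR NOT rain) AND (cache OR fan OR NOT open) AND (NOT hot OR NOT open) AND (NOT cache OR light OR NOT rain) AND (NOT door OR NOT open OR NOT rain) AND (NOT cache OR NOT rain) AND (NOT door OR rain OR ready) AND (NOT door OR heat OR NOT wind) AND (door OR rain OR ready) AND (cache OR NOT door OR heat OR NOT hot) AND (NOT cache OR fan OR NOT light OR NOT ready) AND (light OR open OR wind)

Set cache = False.
  then (cache OR wind) forces wind = True.
  then (cache OR NOT ready OR NOT wind) forces ready = False.
  then (NOT door OR NOT wind) forces door = False.
  then (cache OR door OR heat) forces heat = True.
  then (NOT heat OR light) forces light = True.
  then (door OR rain OR ready) forces rain = True.
  then (open OR NOT rain) forces open = True.
  then (cache OR fan OR NOT open) forces fan = True.
  then (NOT hot OR NOT open) forces hot = False.
All clauses satisfied.

cache=F; door=F; heat=T; ready=F; wind=T; rain=T; light=T; hot=F; fan=T; open=T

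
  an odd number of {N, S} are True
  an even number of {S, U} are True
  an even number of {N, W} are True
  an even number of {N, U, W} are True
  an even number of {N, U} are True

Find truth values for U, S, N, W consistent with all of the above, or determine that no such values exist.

Unsatisfiable — no assignment works.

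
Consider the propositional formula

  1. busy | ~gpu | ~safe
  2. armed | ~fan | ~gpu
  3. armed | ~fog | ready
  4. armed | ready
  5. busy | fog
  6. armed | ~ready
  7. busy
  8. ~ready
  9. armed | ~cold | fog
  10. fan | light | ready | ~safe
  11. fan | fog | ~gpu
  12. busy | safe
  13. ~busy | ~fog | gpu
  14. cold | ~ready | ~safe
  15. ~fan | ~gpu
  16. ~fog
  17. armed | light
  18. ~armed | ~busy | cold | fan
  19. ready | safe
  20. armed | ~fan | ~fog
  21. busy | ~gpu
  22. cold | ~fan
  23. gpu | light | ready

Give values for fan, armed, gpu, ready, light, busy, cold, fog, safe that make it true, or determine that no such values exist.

Unit clause (busy) forces busy = True.
Unit clause (~ready) forces ready = False.
Unit clause (~fog) forces fog = False.
In (ready | safe) only safe is left, so safe = True.
In (armed | ready) only armed is left, so armed = True.
Set fan = True.
  then (~fan | ~gpu) forces gpu = False.
  then (cold | ~fan) forces cold = True.
  then (gpu | light | ready) forces light = True.
All clauses satisfied.

fan: True, armed: True, gpu: False, ready: False, light: True, busy: True, cold: True, fog: False, safe: True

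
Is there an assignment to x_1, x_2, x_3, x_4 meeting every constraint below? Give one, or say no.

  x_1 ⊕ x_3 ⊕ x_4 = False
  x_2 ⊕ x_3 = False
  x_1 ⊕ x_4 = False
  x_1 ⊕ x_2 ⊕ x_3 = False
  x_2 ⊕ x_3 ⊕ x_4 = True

UNSATISFIABLE

Adding constraints 3, 4, 5 mod 2: every variable appears an even number of times on the left, so the left side is 0.
But the right sides sum to 1 (mod 2). 0 ≠ 1 — the system is inconsistent.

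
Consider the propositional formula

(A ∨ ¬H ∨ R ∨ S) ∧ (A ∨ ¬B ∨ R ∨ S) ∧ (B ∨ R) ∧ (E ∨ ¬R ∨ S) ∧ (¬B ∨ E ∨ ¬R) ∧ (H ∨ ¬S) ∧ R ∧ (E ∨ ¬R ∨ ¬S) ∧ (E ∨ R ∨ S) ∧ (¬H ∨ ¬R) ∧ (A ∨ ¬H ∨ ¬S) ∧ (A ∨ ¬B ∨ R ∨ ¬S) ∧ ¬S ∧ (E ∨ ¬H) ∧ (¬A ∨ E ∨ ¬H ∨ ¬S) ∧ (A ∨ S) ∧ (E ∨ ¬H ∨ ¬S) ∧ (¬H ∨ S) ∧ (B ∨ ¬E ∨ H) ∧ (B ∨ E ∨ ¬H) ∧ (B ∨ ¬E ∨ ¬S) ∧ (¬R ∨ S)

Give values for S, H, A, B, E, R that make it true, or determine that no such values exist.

UNSATISFIABLE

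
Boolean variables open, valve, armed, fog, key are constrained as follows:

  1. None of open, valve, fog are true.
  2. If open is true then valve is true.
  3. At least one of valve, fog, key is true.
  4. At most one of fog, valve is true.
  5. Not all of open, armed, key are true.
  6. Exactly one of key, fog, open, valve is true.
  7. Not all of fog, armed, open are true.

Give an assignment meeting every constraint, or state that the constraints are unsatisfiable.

open = False; valve = False; armed = False; fog = False; key = True

  (1) {open, valve, fog}: 0 true — none ✓
  (2) open=F ⇒ valve: vacuous ✓
  (3) {valve, fog, key}: 1 true — at least one ✓
  (4) {fog, valve}: 0 true — at most one ✓
  (5) {open, armed, key}: 1/3 true — not all ✓
  (6) {key, fog, open, valve}: 1 true — exactly one ✓
  (7) {fog, armed, open}: 0/3 true — not all ✓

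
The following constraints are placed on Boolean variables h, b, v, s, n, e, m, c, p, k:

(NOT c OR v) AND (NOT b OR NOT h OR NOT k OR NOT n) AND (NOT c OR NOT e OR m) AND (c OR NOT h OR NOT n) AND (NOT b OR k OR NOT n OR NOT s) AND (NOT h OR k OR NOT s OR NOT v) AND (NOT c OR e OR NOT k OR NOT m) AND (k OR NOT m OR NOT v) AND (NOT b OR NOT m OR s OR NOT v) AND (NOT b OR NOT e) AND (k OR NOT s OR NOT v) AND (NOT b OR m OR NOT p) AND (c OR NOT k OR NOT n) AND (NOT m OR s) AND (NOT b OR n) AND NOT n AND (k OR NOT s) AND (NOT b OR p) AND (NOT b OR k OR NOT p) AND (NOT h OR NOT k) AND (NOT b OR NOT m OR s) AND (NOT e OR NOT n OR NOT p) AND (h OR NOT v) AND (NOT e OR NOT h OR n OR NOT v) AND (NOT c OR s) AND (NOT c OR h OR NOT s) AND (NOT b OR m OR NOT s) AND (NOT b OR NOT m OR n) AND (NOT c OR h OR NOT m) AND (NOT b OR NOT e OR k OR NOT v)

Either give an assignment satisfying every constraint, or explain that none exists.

Unit clause (NOT n) forces n = False.
In (NOT b OR n) only NOT b is left, so b = False.
Set h = False.
  then (h OR NOT v) forces v = False.
  then (NOT c OR v) forces c = False.
Set s = True.
  then (k OR NOT s) forces k = True.
Set e = False.
Set m = False.
Set p = False.
All clauses satisfied.

h=F, b=F, v=F, s=T, n=F, e=F, m=F, c=F, p=F, k=T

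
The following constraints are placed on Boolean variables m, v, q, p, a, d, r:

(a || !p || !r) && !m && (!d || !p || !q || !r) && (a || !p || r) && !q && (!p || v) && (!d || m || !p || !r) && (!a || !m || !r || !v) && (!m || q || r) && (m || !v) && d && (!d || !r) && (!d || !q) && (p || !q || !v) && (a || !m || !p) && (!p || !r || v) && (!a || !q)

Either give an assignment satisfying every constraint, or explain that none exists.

m: False, v: False, q: False, p: False, a: False, d: True, r: False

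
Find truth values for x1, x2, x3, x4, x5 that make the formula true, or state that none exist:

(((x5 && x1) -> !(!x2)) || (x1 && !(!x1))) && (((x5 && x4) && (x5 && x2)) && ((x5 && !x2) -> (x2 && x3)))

x1=T, x2=T, x3=T, x4=T, x5=T

  ((x5 && x1) -> !(!x2)) || (x1 && !(!x1)) = True
    (x5 && x1) -> !(!x2) = True
      x5 && x1 = True
      !(!x2) = True
        !x2 = False
    x1 && !(!x1) = True
      !(!x1) = True
        !x1 = False
  ((x5 && x4) && (x5 && x2)) && ((x5 && !x2) -> (x2 && x3)) = True
    (x5 && x4) && (x5 && x2) = True
      x5 && x4 = True
      x5 && x2 = True
    (x5 && !x2) -> (x2 && x3) = True
      x5 && !x2 = False
        !x2 = False
      x2 && x3 = True
Both conjuncts True, so the formula holds.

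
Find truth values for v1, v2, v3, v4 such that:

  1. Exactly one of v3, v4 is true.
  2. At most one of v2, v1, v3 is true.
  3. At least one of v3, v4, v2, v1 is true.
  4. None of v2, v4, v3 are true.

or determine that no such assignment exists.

Case v3 = True:
  Constraint (4) is violated (v3=T) — contradiction.
Case v3 = False:
  (1) with v3=F forces v4 = True.
  Constraint (4) is violated (v4=T) — contradiction.
Both cases fail — unsatisfiable.

No satisfying assignment exists.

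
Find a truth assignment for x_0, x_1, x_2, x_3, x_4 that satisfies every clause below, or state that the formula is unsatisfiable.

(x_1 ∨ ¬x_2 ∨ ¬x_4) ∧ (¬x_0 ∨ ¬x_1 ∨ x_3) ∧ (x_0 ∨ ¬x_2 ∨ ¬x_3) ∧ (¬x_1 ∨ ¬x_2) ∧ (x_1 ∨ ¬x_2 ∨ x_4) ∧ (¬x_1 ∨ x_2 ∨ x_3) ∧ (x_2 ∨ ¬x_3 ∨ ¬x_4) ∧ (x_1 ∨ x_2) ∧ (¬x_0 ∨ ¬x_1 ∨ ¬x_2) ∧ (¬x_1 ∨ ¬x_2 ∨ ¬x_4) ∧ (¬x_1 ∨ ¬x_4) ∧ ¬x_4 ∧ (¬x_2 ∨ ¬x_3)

Unit clause (¬x_4) forces x_4 = False.
Set x_0 = True.
Try x_1 = False:
  (x_1 ∨ ¬x_2 ∨ x_4) forces x_2 = False.
  clause (x_1 ∨ x_2) is falsified — backtrack.
So x_1 = True.
  then (¬x_0 ∨ ¬x_1 ∨ x_3) forces x_3 = True.
  then (¬x_1 ∨ ¬x_2) forces x_2 = False.
All clauses satisfied.

x_0 = True, x_1 = True, x_2 = False, x_3 = True, x_4 = False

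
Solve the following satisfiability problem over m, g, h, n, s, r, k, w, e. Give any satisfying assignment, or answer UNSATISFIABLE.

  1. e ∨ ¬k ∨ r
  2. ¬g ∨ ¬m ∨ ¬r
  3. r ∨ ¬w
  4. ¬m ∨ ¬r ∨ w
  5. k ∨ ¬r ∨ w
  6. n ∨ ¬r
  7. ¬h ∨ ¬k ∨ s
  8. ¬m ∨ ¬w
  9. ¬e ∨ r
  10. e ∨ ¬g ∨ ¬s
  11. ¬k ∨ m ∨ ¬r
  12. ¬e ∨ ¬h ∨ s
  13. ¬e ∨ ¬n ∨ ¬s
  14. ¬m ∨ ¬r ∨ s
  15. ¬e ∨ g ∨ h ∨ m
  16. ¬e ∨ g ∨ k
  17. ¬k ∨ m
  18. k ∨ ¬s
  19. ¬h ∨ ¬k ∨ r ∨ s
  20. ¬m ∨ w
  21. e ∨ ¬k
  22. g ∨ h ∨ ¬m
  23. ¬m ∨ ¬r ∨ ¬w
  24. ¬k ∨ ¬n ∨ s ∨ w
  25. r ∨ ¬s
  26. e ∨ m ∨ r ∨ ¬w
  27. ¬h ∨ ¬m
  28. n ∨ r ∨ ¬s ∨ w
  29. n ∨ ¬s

Try m = True:
  (¬m ∨ ¬w) forces w = False.
  clause (¬m ∨ w) is falsified — backtrack.
So m = False.
  then (¬k ∨ m) forces k = False.
  then (k ∨ ¬s) forces s = False.
Set g = False.
  then (¬e ∨ g ∨ k) forces e = False.
Set h = False.
Set n = True.
Set r = True.
  then (k ∨ ¬r ∨ w) forces w = True.
All clauses satisfied.

m=F, g=F, h=F, n=T, s=F, r=T, k=F, w=T, e=F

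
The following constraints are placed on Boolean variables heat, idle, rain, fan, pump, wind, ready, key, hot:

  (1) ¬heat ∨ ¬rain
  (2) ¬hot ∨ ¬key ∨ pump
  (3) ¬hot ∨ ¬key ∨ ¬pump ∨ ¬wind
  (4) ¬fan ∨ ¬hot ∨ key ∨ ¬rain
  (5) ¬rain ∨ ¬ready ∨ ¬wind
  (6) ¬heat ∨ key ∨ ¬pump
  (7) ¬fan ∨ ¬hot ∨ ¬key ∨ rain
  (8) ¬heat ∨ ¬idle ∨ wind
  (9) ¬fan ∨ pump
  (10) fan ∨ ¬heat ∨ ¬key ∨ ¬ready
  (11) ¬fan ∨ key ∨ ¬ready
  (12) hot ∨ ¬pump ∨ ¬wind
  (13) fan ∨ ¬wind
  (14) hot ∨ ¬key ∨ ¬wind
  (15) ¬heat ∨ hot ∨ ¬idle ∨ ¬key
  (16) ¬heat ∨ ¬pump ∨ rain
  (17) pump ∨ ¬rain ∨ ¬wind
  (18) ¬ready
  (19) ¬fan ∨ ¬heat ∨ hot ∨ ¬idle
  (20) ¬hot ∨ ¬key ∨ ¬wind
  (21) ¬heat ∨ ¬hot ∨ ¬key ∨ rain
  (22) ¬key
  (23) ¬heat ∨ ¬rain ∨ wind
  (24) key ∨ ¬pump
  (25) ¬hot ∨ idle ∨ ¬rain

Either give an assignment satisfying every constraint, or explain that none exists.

Unit clause (¬ready) forces ready = False.
Unit clause (¬key) forces key = False.
In (key ∨ ¬pump) only ¬pump is left, so pump = False.
In (¬fan ∨ pump) only ¬fan is left, so fan = False.
In (fan ∨ ¬wind) only ¬wind is left, so wind = False.
Set heat = False.
Set idle = False.
Set rain = True.
  then (¬hot ∨ idle ∨ ¬rain) forces hot = False.
All clauses satisfied.

heat = False, idle = False, rain = True, fan = False, pump = False, wind = False, ready = False, key = False, hot = False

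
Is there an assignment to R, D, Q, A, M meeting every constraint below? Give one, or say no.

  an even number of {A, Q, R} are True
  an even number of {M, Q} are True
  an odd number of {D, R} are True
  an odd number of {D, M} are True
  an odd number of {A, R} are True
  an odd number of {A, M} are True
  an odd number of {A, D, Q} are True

R = True, D = False, Q = True, A = False, M = True

{A, Q, R}: 2 true → even ✓
{M, Q}: 2 true → even ✓
{D, R}: 1 true → odd ✓
{D, M}: 1 true → odd ✓
{A, R}: 1 true → odd ✓
{A, M}: 1 true → odd ✓
{A, D, Q}: 1 true → odd ✓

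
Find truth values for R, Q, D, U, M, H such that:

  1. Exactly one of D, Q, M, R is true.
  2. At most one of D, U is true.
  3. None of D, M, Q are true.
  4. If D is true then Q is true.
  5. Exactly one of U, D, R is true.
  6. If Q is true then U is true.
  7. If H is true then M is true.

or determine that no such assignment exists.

R = True, Q = False, D = False, U = False, M = False, H = False

  (1) {D, Q, M, R}: 1 true — exactly one ✓
  (2) {D, U}: 0 true — at most one ✓
  (3) {D, M, Q}: 0 true — none ✓
  (4) D=F ⇒ Q: vacuous ✓
  (5) {U, D, R}: 1 true — exactly one ✓
  (6) Q=F ⇒ U: vacuous ✓
  (7) H=F ⇒ M: vacuous ✓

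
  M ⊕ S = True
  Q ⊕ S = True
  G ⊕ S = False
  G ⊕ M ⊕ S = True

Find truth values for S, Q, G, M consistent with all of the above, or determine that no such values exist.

S = False, Q = True, G = False, M = True

M ⊕ S = T ⊕ F = True ✓
Q ⊕ S = T ⊕ F = True ✓
G ⊕ S = F ⊕ F = False ✓
G ⊕ M ⊕ S = F ⊕ T ⊕ F = True ✓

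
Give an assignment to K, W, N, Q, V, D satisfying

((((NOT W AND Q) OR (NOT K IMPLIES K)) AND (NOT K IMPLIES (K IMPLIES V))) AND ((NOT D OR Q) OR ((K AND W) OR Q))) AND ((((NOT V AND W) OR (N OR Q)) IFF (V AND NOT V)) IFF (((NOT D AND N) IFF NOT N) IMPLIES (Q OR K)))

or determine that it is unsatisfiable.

K: True, W: False, N: False, Q: False, V: False, D: False

  (((NOT W AND Q) OR (NOT K IMPLIES K)) AND (NOT K IMPLIES (K IMPLIES V))) AND ((NOT D OR Q) OR ((K AND W) OR Q)) = True
    ((NOT W AND Q) OR (NOT K IMPLIES K)) AND (NOT K IMPLIES (K IMPLIES V)) = True
      (NOT W AND Q) OR (NOT K IMPLIES K) = True
        NOT W AND Q = False
          NOT W = True
        NOT K IMPLIES K = True
          NOT K = False
      NOT K IMPLIES (K IMPLIES V) = True
        NOT K = False
        K IMPLIES V = False
    (NOT D OR Q) OR ((K AND W) OR Q) = True
      NOT D OR Q = True
        NOT D = True
      (K AND W) OR Q = False
        K AND W = False
  (((NOT V AND W) OR (N OR Q)) IFF (V AND NOT V)) IFF (((NOT D AND N) IFF NOT N) IMPLIES (Q OR K)) = True
    ((NOT V AND W) OR (N OR Q)) IFF (V AND NOT V) = True
      (NOT V AND W) OR (N OR Q) = False
        NOT V AND W = False
          NOT V = True
        N OR Q = False
      V AND NOT V = False
        NOT V = True
    ((NOT D AND N) IFF NOT N) IMPLIES (Q OR K) = True
      (NOT D AND N) IFF NOT N = False
        NOT D AND N = False
          NOT D = True
        NOT N = True
      Q OR K = True
Both conjuncts True, so the formula holds.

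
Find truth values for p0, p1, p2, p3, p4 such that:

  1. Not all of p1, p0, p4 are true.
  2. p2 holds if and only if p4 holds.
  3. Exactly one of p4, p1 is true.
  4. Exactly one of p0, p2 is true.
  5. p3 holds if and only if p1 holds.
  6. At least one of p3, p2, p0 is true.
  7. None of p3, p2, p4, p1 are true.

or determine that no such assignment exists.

Case p1 = True:
  Constraint (7) is violated (p1=T) — contradiction.
Case p1 = False:
  (3) with p1=F forces p4 = True.
  Constraint (7) is violated (p4=T) — contradiction.
Both cases fail — unsatisfiable.

Unsatisfiable — no assignment works.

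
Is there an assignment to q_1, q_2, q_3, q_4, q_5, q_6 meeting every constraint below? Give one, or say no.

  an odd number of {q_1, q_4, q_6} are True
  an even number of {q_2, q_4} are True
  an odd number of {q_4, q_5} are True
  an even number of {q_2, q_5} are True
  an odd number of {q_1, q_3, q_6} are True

Adding constraints 2, 3, 4 mod 2: every variable appears an even number of times on the left, so the left side is 0.
But the right sides sum to 1 (mod 2). 0 ≠ 1 — the system is inconsistent.

Unsatisfiable — no assignment works.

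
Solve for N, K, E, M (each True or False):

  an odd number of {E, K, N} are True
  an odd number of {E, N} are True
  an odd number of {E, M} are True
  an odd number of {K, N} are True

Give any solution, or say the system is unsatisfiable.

N = True; K = False; E = False; M = True

{E, K, N}: 1 true → odd ✓
{E, N}: 1 true → odd ✓
{E, M}: 1 true → odd ✓
{K, N}: 1 true → odd ✓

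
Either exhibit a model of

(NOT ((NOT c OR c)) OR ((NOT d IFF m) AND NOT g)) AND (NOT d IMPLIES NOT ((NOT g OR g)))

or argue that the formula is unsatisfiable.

m=F; d=T; c=T; g=F

  NOT ((NOT c OR c)) OR ((NOT d IFF m) AND NOT g) = True
    NOT ((NOT c OR c)) = False
      NOT c OR c = True
        NOT c = False
    (NOT d IFF m) AND NOT g = True
      NOT d IFF m = True
        NOT d = False
      NOT g = True
  NOT d IMPLIES NOT ((NOT g OR g)) = True
    NOT d = False
    NOT ((NOT g OR g)) = False
      NOT g OR g = True
        NOT g = True
Both conjuncts True, so the formula holds.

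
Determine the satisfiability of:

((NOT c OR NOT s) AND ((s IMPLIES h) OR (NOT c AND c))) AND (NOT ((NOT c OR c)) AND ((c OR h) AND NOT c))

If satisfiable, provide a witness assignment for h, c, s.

Unsatisfiable — no assignment works.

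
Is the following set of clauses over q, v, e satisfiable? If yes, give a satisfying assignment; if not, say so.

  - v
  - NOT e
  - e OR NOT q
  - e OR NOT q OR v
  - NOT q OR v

Unit clause (v) forces v = True.
Unit clause (NOT e) forces e = False.
In (e OR NOT q) only NOT q is left, so q = False.
All clauses satisfied.

q = False, v = True, e = False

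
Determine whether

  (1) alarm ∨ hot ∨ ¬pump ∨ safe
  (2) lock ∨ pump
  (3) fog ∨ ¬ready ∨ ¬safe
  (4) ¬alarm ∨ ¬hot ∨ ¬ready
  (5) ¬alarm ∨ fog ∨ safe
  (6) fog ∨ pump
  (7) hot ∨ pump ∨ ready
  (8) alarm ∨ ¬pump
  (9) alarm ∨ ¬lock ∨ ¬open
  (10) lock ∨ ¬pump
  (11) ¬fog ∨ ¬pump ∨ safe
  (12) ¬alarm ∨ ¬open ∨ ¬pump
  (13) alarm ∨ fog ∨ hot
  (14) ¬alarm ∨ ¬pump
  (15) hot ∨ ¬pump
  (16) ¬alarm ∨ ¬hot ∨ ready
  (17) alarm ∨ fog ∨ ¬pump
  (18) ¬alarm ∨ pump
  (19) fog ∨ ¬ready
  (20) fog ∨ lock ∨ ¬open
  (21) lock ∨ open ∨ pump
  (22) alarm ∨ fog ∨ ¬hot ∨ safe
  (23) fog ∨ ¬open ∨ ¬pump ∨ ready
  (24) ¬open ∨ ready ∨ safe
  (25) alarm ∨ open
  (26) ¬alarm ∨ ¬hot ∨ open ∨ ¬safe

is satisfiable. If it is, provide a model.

UNSATISFIABLE

Case pump = True:
  (alarm ∨ ¬pump) forces alarm = True.
  Clause (¬alarm ∨ ¬pump) is falsified — contradiction.
Case pump = False:
  (lock ∨ pump) forces lock = True.
  (fog ∨ pump) forces fog = True.
  (¬alarm ∨ pump) forces alarm = False.
  (alarm ∨ ¬lock ∨ ¬open) forces open = False.
  Clause (alarm ∨ open) is falsified — contradiction.
Both cases fail, so the formula is unsatisfiable.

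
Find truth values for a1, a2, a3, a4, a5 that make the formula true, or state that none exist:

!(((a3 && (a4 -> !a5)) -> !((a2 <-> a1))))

a1: False, a2: False, a3: True, a4: True, a5: False

  !(((a3 && (a4 -> !a5)) -> !((a2 <-> a1)))) = True
    (a3 && (a4 -> !a5)) -> !((a2 <-> a1)) = False
      a3 && (a4 -> !a5) = True
        a4 -> !a5 = True
          !a5 = True
      !((a2 <-> a1)) = False
        a2 <-> a1 = True
The formula evaluates to True.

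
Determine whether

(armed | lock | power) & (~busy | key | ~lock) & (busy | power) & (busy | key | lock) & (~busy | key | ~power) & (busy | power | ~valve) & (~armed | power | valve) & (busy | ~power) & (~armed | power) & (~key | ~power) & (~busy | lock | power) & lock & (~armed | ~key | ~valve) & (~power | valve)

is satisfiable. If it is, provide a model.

valve=F, lock=T, busy=T, armed=F, power=F, key=T

Unit clause (lock) forces lock = True.
Set valve = False.
  then (~power | valve) forces power = False.
  then (busy | power) forces busy = True.
  then (~armed | power | valve) forces armed = False.
  then (~busy | key | ~lock) forces key = True.
All clauses satisfied.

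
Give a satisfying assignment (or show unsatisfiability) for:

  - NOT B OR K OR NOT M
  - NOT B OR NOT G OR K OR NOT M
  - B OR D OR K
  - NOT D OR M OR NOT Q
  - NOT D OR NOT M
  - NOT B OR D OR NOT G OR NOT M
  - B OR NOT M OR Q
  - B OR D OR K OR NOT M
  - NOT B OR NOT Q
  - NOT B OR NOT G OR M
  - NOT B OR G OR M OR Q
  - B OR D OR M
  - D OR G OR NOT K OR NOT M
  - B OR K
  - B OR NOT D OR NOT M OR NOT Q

M = False, G = True, B = False, K = True, Q = False, D = True

Set M = False.
Set G = True.
  then (NOT B OR NOT G OR M) forces B = False.
  then (B OR D OR M) forces D = True.
  then (B OR K) forces K = True.
  then (NOT D OR M OR NOT Q) forces Q = False.
All clauses satisfied.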